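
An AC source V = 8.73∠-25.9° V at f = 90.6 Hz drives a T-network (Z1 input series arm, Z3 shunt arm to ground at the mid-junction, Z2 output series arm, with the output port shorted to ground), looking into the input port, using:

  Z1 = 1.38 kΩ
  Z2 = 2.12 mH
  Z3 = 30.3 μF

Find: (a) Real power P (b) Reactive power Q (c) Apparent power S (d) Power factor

Step 1 — Angular frequency: ω = 2π·f = 2π·90.6 = 569.3 rad/s.
Step 2 — Component impedances:
  Z1: Z = R = 1380 Ω
  Z2: Z = jωL = j·569.3·0.00212 = 0 + j1.207 Ω
  Z3: Z = 1/(jωC) = -j/(ω·C) = 0 - j57.98 Ω
Step 3 — With the output port shorted to ground, the output series arm Z2 runs from the junction to ground; the shunt arm Z3 also runs from the junction to ground. They appear in parallel: Z3 || Z2 = 0 + j1.232 Ω.
Step 4 — Series with input arm Z1: Z_in = Z1 + (Z3 || Z2) = 1380 + j1.232 Ω = 1380∠0.1° Ω.
Step 5 — Source phasor: V = 8.73∠-25.9° V = 7.853 - j3.813 V.
Step 6 — Current: I = V / Z = 0.005688 - j0.002768 A = 0.006326∠-26.0° A.
Step 7 — Complex power: S = V·I* = 0.05523 + j4.932e-05 VA.
Step 8 — Real power: P = Re(S) = 0.05523 W.
Step 9 — Reactive power: Q = Im(S) = 4.932e-05 VAR.
Step 10 — Apparent power: |S| = 0.05523 VA.
Step 11 — Power factor: PF = P/|S| = 1 (lagging).

(a) P = 0.05523 W  (b) Q = 4.932e-05 VAR  (c) S = 0.05523 VA  (d) PF = 1 (lagging)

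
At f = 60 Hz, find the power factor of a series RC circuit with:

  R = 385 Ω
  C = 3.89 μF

Step 1 — Angular frequency: ω = 2π·f = 2π·60 = 377 rad/s.
Step 2 — Component impedances:
  R: Z = R = 385 Ω
  C: Z = 1/(jωC) = -j/(ω·C) = 0 - j681.9 Ω
Step 3 — Series combination: Z_total = R + C = 385 - j681.9 Ω = 783.1∠-60.6° Ω.
Step 4 — Power factor: PF = cos(φ) = Re(Z)/|Z| = 385/783.077 = 0.4917.
Step 5 — Type: Im(Z) = -681.9 ⇒ leading (phase φ = -60.6°).

PF = 0.4917 (leading, φ = -60.6°)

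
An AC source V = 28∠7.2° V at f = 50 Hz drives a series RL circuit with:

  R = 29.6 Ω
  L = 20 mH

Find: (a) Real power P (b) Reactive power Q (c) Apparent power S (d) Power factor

Step 1 — Angular frequency: ω = 2π·f = 2π·50 = 314.2 rad/s.
Step 2 — Component impedances:
  R: Z = R = 29.6 Ω
  L: Z = jωL = j·314.2·0.02 = 0 + j6.283 Ω
Step 3 — Series combination: Z_total = R + L = 29.6 + j6.283 Ω = 30.26∠12.0° Ω.
Step 4 — Source phasor: V = 28∠7.2° V = 27.78 + j3.509 V.
Step 5 — Current: I = V / Z = 0.9221 - j0.07718 A = 0.9253∠-4.8° A.
Step 6 — Complex power: S = V·I* = 25.34 + j5.38 VA.
Step 7 — Real power: P = Re(S) = 25.34 W.
Step 8 — Reactive power: Q = Im(S) = 5.38 VAR.
Step 9 — Apparent power: |S| = 25.91 VA.
Step 10 — Power factor: PF = P/|S| = 0.9782 (lagging).

(a) P = 25.34 W  (b) Q = 5.38 VAR  (c) S = 25.91 VA  (d) PF = 0.9782 (lagging)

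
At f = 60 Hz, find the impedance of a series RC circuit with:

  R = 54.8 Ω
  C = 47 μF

Step 1 — Angular frequency: ω = 2π·f = 2π·60 = 377 rad/s.
Step 2 — Component impedances:
  R: Z = R = 54.8 Ω
  C: Z = 1/(jωC) = -j/(ω·C) = 0 - j56.44 Ω
Step 3 — Series combination: Z_total = R + C = 54.8 - j56.44 Ω = 78.67∠-45.8° Ω.

Z = 54.8 - j56.44 Ω = 78.67∠-45.8° Ω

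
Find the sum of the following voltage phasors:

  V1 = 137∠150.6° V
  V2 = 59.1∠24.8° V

Step 1 — Convert each phasor to rectangular form:
  V1 = 137·(cos(150.6°) + j·sin(150.6°)) = -119.4 + j67.25 V
  V2 = 59.1·(cos(24.8°) + j·sin(24.8°)) = 53.65 + j24.79 V
Step 2 — Sum components: V_total = -65.71 + j92.04 V.
Step 3 — Convert to polar: |V_total| = 113.1 V, ∠V_total = 125.5°.

V_total = 113.1∠125.5° V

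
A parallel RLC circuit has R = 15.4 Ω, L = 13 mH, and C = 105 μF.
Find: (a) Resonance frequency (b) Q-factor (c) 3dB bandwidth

Step 1 — Resonance: ω₀ = 1/√(LC) = 1/√(0.013·0.000105) = 855.9 rad/s.
Step 2 — f₀ = ω₀/(2π) = 136.2 Hz.
Step 3 — Parallel Q: Q = R/(ω₀L) = 15.4/(855.9·0.013) = 1.384.
Step 4 — Bandwidth: Δω = ω₀/Q = 618.4 rad/s; BW = Δω/(2π) = 98.43 Hz.

(a) f₀ = 136.2 Hz  (b) Q = 1.384  (c) BW = 98.43 Hz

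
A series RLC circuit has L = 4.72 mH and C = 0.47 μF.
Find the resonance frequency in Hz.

Step 1 — Resonance condition Im(Z)=0 gives ω₀ = 1/√(LC).
Step 2 — ω₀ = 1/√(0.00472·4.7e-07) = 2.123e+04 rad/s.
Step 3 — f₀ = ω₀/(2π) = 3379 Hz.

f₀ = 3379 Hz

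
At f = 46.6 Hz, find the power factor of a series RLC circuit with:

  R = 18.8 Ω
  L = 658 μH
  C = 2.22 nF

Step 1 — Angular frequency: ω = 2π·f = 2π·46.6 = 292.8 rad/s.
Step 2 — Component impedances:
  R: Z = R = 18.8 Ω
  L: Z = jωL = j·292.8·0.000658 = 0 + j0.1927 Ω
  C: Z = 1/(jωC) = -j/(ω·C) = 0 - j1.538e+06 Ω
Step 3 — Series combination: Z_total = R + L + C = 18.8 - j1.538e+06 Ω = 1.538e+06∠-90.0° Ω.
Step 4 — Power factor: PF = cos(φ) = Re(Z)/|Z| = 18.8/1.538e+06 = 1.222e-05.
Step 5 — Type: Im(Z) = -1.538e+06 ⇒ leading (phase φ = -90.0°).

PF = 1.222e-05 (leading, φ = -90.0°)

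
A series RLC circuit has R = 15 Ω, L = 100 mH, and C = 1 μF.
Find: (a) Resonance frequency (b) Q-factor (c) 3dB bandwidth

Step 1 — Resonance: ω₀ = 1/√(LC) = 1/√(0.1·1e-06) = 3162 rad/s.
Step 2 — f₀ = ω₀/(2π) = 503.3 Hz.
Step 3 — Series Q: Q = ω₀L/R = 3162·0.1/15 = 21.08.
Step 4 — Bandwidth: Δω = ω₀/Q = 150 rad/s; BW = Δω/(2π) = 23.87 Hz.

(a) f₀ = 503.3 Hz  (b) Q = 21.08  (c) BW = 23.87 Hz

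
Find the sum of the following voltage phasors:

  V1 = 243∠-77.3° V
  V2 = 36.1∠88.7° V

Step 1 — Convert each phasor to rectangular form:
  V1 = 243·(cos(-77.3°) + j·sin(-77.3°)) = 53.42 - j237.1 V
  V2 = 36.1·(cos(88.7°) + j·sin(88.7°)) = 0.819 + j36.09 V
Step 2 — Sum components: V_total = 54.24 - j201 V.
Step 3 — Convert to polar: |V_total| = 208.2 V, ∠V_total = -74.9°.

V_total = 208.2∠-74.9° V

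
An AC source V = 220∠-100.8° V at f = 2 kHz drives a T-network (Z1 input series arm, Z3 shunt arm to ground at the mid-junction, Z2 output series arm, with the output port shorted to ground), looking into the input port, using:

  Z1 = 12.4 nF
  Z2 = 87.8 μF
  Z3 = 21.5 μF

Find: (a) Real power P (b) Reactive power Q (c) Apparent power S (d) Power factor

Step 1 — Angular frequency: ω = 2π·f = 2π·2000 = 1.257e+04 rad/s.
Step 2 — Component impedances:
  Z1: Z = 1/(jωC) = -j/(ω·C) = 0 - j6418 Ω
  Z2: Z = 1/(jωC) = -j/(ω·C) = 0 - j0.9063 Ω
  Z3: Z = 1/(jωC) = -j/(ω·C) = 0 - j3.701 Ω
Step 3 — With the output port shorted to ground, the output series arm Z2 runs from the junction to ground; the shunt arm Z3 also runs from the junction to ground. They appear in parallel: Z3 || Z2 = 0 - j0.7281 Ω.
Step 4 — Series with input arm Z1: Z_in = Z1 + (Z3 || Z2) = 0 - j6418 Ω = 6418∠-90.0° Ω.
Step 5 — Source phasor: V = 220∠-100.8° V = -41.22 - j216.1 V.
Step 6 — Current: I = V / Z = 0.03367 - j0.006423 A = 0.03428∠-10.8° A.
Step 7 — Complex power: S = V·I* = 0 - j7.541 VA.
Step 8 — Real power: P = Re(S) = 0 W.
Step 9 — Reactive power: Q = Im(S) = -7.541 VAR.
Step 10 — Apparent power: |S| = 7.541 VA.
Step 11 — Power factor: PF = P/|S| = 0 (leading).

(a) P = 0 W  (b) Q = -7.541 VAR  (c) S = 7.541 VA  (d) PF = 0 (leading)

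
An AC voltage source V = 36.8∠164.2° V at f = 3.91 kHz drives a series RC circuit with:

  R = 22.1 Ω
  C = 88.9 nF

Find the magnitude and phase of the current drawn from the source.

Step 1 — Angular frequency: ω = 2π·f = 2π·3910 = 2.457e+04 rad/s.
Step 2 — Component impedances:
  R: Z = R = 22.1 Ω
  C: Z = 1/(jωC) = -j/(ω·C) = 0 - j457.9 Ω
Step 3 — Series combination: Z_total = R + C = 22.1 - j457.9 Ω = 458.4∠-87.2° Ω.
Step 4 — Source phasor: V = 36.8∠164.2° V = -35.41 + j10.02 V.
Step 5 — Ohm's law: I = V / Z_total = (-35.41 + j10.02) / (22.1 - j457.9) = -0.02556 - j0.0761 A.
Step 6 — Convert to polar: |I| = 0.08028 A, ∠I = -108.6°.

I = 0.08028∠-108.6° A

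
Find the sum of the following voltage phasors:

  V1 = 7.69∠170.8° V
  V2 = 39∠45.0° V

Step 1 — Convert each phasor to rectangular form:
  V1 = 7.69·(cos(170.8°) + j·sin(170.8°)) = -7.591 + j1.229 V
  V2 = 39·(cos(45.0°) + j·sin(45.0°)) = 27.58 + j27.58 V
Step 2 — Sum components: V_total = 19.99 + j28.81 V.
Step 3 — Convert to polar: |V_total| = 35.06 V, ∠V_total = 55.2°.

V_total = 35.06∠55.2° V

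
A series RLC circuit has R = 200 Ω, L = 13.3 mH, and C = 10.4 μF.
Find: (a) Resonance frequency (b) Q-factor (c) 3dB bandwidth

Step 1 — Resonance condition Im(Z)=0 gives ω₀ = 1/√(LC).
Step 2 — ω₀ = 1/√(0.0133·1.04e-05) = 2689 rad/s.
Step 3 — f₀ = ω₀/(2π) = 427.9 Hz.
Step 4 — Series Q: Q = ω₀L/R = 2689·0.0133/200 = 0.1788.
Step 5 — 3dB bandwidth: Δω = ω₀/Q = 1.504e+04 rad/s; BW = Δω/(2π) = 2393 Hz.

(a) f₀ = 427.9 Hz  (b) Q = 0.1788  (c) BW = 2393 Hz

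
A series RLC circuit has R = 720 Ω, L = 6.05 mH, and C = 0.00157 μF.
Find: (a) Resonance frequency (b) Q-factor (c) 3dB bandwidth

Step 1 — Resonance condition Im(Z)=0 gives ω₀ = 1/√(LC).
Step 2 — ω₀ = 1/√(0.00605·1.57e-09) = 3.245e+05 rad/s.
Step 3 — f₀ = ω₀/(2π) = 5.164e+04 Hz.
Step 4 — Series Q: Q = ω₀L/R = 3.245e+05·0.00605/720 = 2.726.
Step 5 — 3dB bandwidth: Δω = ω₀/Q = 1.19e+05 rad/s; BW = Δω/(2π) = 1.894e+04 Hz.

(a) f₀ = 5.164e+04 Hz  (b) Q = 2.726  (c) BW = 1.894e+04 Hz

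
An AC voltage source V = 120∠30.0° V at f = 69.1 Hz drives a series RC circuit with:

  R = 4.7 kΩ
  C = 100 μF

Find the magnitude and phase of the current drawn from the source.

Step 1 — Angular frequency: ω = 2π·f = 2π·69.1 = 434.2 rad/s.
Step 2 — Component impedances:
  R: Z = R = 4700 Ω
  C: Z = 1/(jωC) = -j/(ω·C) = 0 - j23.03 Ω
Step 3 — Series combination: Z_total = R + C = 4700 - j23.03 Ω = 4700∠-0.3° Ω.
Step 4 — Source phasor: V = 120∠30.0° V = 103.9 + j60 V.
Step 5 — Ohm's law: I = V / Z_total = (103.9 + j60) / (4700 - j23.03) = 0.02205 + j0.01287 A.
Step 6 — Convert to polar: |I| = 0.02553 A, ∠I = 30.3°.

I = 0.02553∠30.3° A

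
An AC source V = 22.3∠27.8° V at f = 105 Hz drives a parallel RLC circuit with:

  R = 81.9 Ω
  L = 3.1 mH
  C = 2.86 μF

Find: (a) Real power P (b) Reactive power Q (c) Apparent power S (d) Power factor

Step 1 — Angular frequency: ω = 2π·f = 2π·105 = 659.7 rad/s.
Step 2 — Component impedances:
  R: Z = R = 81.9 Ω
  L: Z = jωL = j·659.7·0.0031 = 0 + j2.045 Ω
  C: Z = 1/(jωC) = -j/(ω·C) = 0 - j530 Ω
Step 3 — Parallel combination: 1/Z_total = 1/R + 1/L + 1/C; Z_total = 0.05144 + j2.052 Ω = 2.052∠88.6° Ω.
Step 4 — Source phasor: V = 22.3∠27.8° V = 19.73 + j10.4 V.
Step 5 — Current: I = V / Z = 5.307 - j9.481 A = 10.87∠-60.8° A.
Step 6 — Complex power: S = V·I* = 6.072 + j242.2 VA.
Step 7 — Real power: P = Re(S) = 6.072 W.
Step 8 — Reactive power: Q = Im(S) = 242.2 VAR.
Step 9 — Apparent power: |S| = 242.3 VA.
Step 10 — Power factor: PF = P/|S| = 0.02506 (lagging).

(a) P = 6.072 W  (b) Q = 242.2 VAR  (c) S = 242.3 VA  (d) PF = 0.02506 (lagging)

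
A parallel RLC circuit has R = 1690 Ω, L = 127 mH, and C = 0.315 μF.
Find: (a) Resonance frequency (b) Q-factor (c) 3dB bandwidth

Step 1 — Resonance: ω₀ = 1/√(LC) = 1/√(0.127·3.15e-07) = 5000 rad/s.
Step 2 — f₀ = ω₀/(2π) = 795.7 Hz.
Step 3 — Parallel Q: Q = R/(ω₀L) = 1690/(5000·0.127) = 2.662.
Step 4 — Bandwidth: Δω = ω₀/Q = 1878 rad/s; BW = Δω/(2π) = 299 Hz.

(a) f₀ = 795.7 Hz  (b) Q = 2.662  (c) BW = 299 Hz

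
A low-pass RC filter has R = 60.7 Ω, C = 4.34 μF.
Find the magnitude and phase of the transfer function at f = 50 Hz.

Step 1 — Angular frequency: ω = 2π·50 = 314.2 rad/s.
Step 2 — Transfer function: H(jω) = 1/(1 + jωRC).
Step 3 — Denominator: 1 + jωRC = 1 + j·314.2·60.7·4.34e-06 = 1 + j0.08276.
Step 4 — H = 0.9932 - j0.0822.
Step 5 — Magnitude: |H| = 0.9966 (-0.0 dB); phase: φ = -4.7°.

|H| = 0.9966 (-0.0 dB), φ = -4.7°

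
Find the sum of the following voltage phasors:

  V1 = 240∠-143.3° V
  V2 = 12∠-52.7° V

Step 1 — Convert each phasor to rectangular form:
  V1 = 240·(cos(-143.3°) + j·sin(-143.3°)) = -192.4 - j143.4 V
  V2 = 12·(cos(-52.7°) + j·sin(-52.7°)) = 7.272 - j9.546 V
Step 2 — Sum components: V_total = -185.2 - j153 V.
Step 3 — Convert to polar: |V_total| = 240.2 V, ∠V_total = -140.4°.

V_total = 240.2∠-140.4° V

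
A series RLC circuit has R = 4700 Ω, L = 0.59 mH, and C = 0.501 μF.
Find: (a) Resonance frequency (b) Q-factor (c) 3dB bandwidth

Step 1 — Resonance condition Im(Z)=0 gives ω₀ = 1/√(LC).
Step 2 — ω₀ = 1/√(0.00059·5.01e-07) = 5.816e+04 rad/s.
Step 3 — f₀ = ω₀/(2π) = 9257 Hz.
Step 4 — Series Q: Q = ω₀L/R = 5.816e+04·0.00059/4700 = 0.007301.
Step 5 — 3dB bandwidth: Δω = ω₀/Q = 7.966e+06 rad/s; BW = Δω/(2π) = 1.268e+06 Hz.

(a) f₀ = 9257 Hz  (b) Q = 0.007301  (c) BW = 1.268e+06 Hz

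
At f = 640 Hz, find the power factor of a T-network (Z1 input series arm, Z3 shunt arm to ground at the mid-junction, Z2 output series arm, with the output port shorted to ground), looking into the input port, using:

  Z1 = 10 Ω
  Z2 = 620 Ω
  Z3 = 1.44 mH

Step 1 — Angular frequency: ω = 2π·f = 2π·640 = 4021 rad/s.
Step 2 — Component impedances:
  Z1: Z = R = 10 Ω
  Z2: Z = R = 620 Ω
  Z3: Z = jωL = j·4021·0.00144 = 0 + j5.791 Ω
Step 3 — With the output port shorted to ground, the output series arm Z2 runs from the junction to ground; the shunt arm Z3 also runs from the junction to ground. They appear in parallel: Z3 || Z2 = 0.05408 + j5.79 Ω.
Step 4 — Series with input arm Z1: Z_in = Z1 + (Z3 || Z2) = 10.05 + j5.79 Ω = 11.6∠29.9° Ω.
Step 5 — Power factor: PF = cos(φ) = Re(Z)/|Z| = 10.054/11.602 = 0.8666.
Step 6 — Type: Im(Z) = 5.79 ⇒ lagging (phase φ = 29.9°).

PF = 0.8666 (lagging, φ = 29.9°)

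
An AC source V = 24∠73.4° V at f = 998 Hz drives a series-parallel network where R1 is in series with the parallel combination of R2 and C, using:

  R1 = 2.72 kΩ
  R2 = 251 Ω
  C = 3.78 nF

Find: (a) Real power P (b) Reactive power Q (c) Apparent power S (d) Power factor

Step 1 — Angular frequency: ω = 2π·f = 2π·998 = 6271 rad/s.
Step 2 — Component impedances:
  R1: Z = R = 2720 Ω
  R2: Z = R = 251 Ω
  C: Z = 1/(jωC) = -j/(ω·C) = 0 - j4.219e+04 Ω
Step 3 — Parallel branch: R2 || C = 1/(1/R2 + 1/C) = 251 - j1.493 Ω.
Step 4 — Series with R1: Z_total = R1 + (R2 || C) = 2971 - j1.493 Ω = 2971∠-0.0° Ω.
Step 5 — Source phasor: V = 24∠73.4° V = 6.857 + j23 V.
Step 6 — Current: I = V / Z = 0.002304 + j0.007743 A = 0.008078∠73.4° A.
Step 7 — Complex power: S = V·I* = 0.1939 - j9.744e-05 VA.
Step 8 — Real power: P = Re(S) = 0.1939 W.
Step 9 — Reactive power: Q = Im(S) = -9.744e-05 VAR.
Step 10 — Apparent power: |S| = 0.1939 VA.
Step 11 — Power factor: PF = P/|S| = 1 (leading).

(a) P = 0.1939 W  (b) Q = -9.744e-05 VAR  (c) S = 0.1939 VA  (d) PF = 1 (leading)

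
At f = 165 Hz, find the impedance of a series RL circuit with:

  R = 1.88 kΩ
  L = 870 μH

Step 1 — Angular frequency: ω = 2π·f = 2π·165 = 1037 rad/s.
Step 2 — Component impedances:
  R: Z = R = 1880 Ω
  L: Z = jωL = j·1037·0.00087 = 0 + j0.902 Ω
Step 3 — Series combination: Z_total = R + L = 1880 + j0.902 Ω = 1880∠0.0° Ω.

Z = 1880 + j0.902 Ω = 1880∠0.0° Ω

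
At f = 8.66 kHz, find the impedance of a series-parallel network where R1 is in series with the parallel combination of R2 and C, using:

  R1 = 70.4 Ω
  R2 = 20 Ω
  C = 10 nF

Step 1 — Angular frequency: ω = 2π·f = 2π·8660 = 5.441e+04 rad/s.
Step 2 — Component impedances:
  R1: Z = R = 70.4 Ω
  R2: Z = R = 20 Ω
  C: Z = 1/(jωC) = -j/(ω·C) = 0 - j1838 Ω
Step 3 — Parallel branch: R2 || C = 1/(1/R2 + 1/C) = 20 - j0.2176 Ω.
Step 4 — Series with R1: Z_total = R1 + (R2 || C) = 90.4 - j0.2176 Ω = 90.4∠-0.1° Ω.

Z = 90.4 - j0.2176 Ω = 90.4∠-0.1° Ω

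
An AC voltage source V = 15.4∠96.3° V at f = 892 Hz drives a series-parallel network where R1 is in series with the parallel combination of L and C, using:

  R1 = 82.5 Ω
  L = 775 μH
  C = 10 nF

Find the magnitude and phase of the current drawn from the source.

Step 1 — Angular frequency: ω = 2π·f = 2π·892 = 5605 rad/s.
Step 2 — Component impedances:
  R1: Z = R = 82.5 Ω
  L: Z = jωL = j·5605·0.000775 = 0 + j4.344 Ω
  C: Z = 1/(jωC) = -j/(ω·C) = 0 - j1.784e+04 Ω
Step 3 — Parallel branch: L || C = 1/(1/L + 1/C) = 0 + j4.345 Ω.
Step 4 — Series with R1: Z_total = R1 + (L || C) = 82.5 + j4.345 Ω = 82.61∠3.0° Ω.
Step 5 — Source phasor: V = 15.4∠96.3° V = -1.69 + j15.31 V.
Step 6 — Ohm's law: I = V / Z_total = (-1.69 + j15.31) / (82.5 + j4.345) = -0.01068 + j0.1861 A.
Step 7 — Convert to polar: |I| = 0.1864 A, ∠I = 93.3°.

I = 0.1864∠93.3° A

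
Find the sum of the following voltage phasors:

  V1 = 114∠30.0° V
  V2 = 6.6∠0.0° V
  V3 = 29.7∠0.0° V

Step 1 — Convert each phasor to rectangular form:
  V1 = 114·(cos(30.0°) + j·sin(30.0°)) = 98.73 + j57 V
  V2 = 6.6·(cos(0.0°) + j·sin(0.0°)) = 6.6 V
  V3 = 29.7·(cos(0.0°) + j·sin(0.0°)) = 29.7 V
Step 2 — Sum components: V_total = 135 + j57 V.
Step 3 — Convert to polar: |V_total| = 146.6 V, ∠V_total = 22.9°.

V_total = 146.6∠22.9° V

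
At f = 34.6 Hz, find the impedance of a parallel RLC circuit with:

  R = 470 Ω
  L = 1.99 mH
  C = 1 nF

Step 1 — Angular frequency: ω = 2π·f = 2π·34.6 = 217.4 rad/s.
Step 2 — Component impedances:
  R: Z = R = 470 Ω
  L: Z = jωL = j·217.4·0.00199 = 0 + j0.4326 Ω
  C: Z = 1/(jωC) = -j/(ω·C) = 0 - j4.6e+06 Ω
Step 3 — Parallel combination: 1/Z_total = 1/R + 1/L + 1/C; Z_total = 0.0003982 + j0.4326 Ω = 0.4326∠89.9° Ω.

Z = 0.0003982 + j0.4326 Ω = 0.4326∠89.9° Ω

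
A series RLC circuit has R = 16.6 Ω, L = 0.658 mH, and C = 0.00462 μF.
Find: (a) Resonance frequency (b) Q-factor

Step 1 — Resonance condition Im(Z)=0 gives ω₀ = 1/√(LC).
Step 2 — ω₀ = 1/√(0.000658·4.62e-09) = 5.735e+05 rad/s.
Step 3 — f₀ = ω₀/(2π) = 9.128e+04 Hz.
Step 4 — Series Q: Q = ω₀L/R = 5.735e+05·0.000658/16.6 = 22.73.

(a) f₀ = 9.128e+04 Hz  (b) Q = 22.73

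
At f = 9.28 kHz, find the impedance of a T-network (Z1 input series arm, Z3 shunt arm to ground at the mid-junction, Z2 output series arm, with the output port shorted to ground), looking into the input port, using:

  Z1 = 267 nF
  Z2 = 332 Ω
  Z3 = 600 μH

Step 1 — Angular frequency: ω = 2π·f = 2π·9280 = 5.831e+04 rad/s.
Step 2 — Component impedances:
  Z1: Z = 1/(jωC) = -j/(ω·C) = 0 - j64.23 Ω
  Z2: Z = R = 332 Ω
  Z3: Z = jωL = j·5.831e+04·0.0006 = 0 + j34.98 Ω
Step 3 — With the output port shorted to ground, the output series arm Z2 runs from the junction to ground; the shunt arm Z3 also runs from the junction to ground. They appear in parallel: Z3 || Z2 = 3.646 + j34.6 Ω.
Step 4 — Series with input arm Z1: Z_in = Z1 + (Z3 || Z2) = 3.646 - j29.63 Ω = 29.86∠-83.0° Ω.

Z = 3.646 - j29.63 Ω = 29.86∠-83.0° Ω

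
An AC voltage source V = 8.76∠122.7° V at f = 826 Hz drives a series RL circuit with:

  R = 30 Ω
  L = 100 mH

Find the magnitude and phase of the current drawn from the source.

Step 1 — Angular frequency: ω = 2π·f = 2π·826 = 5190 rad/s.
Step 2 — Component impedances:
  R: Z = R = 30 Ω
  L: Z = jωL = j·5190·0.1 = 0 + j519 Ω
Step 3 — Series combination: Z_total = R + L = 30 + j519 Ω = 519.9∠86.7° Ω.
Step 4 — Source phasor: V = 8.76∠122.7° V = -4.733 + j7.372 V.
Step 5 — Ohm's law: I = V / Z_total = (-4.733 + j7.372) / (30 + j519) = 0.01363 + j0.009907 A.
Step 6 — Convert to polar: |I| = 0.01685 A, ∠I = 36.0°.

I = 0.01685∠36.0° A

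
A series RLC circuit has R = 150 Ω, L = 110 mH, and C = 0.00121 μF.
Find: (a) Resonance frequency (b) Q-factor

Step 1 — Resonance condition Im(Z)=0 gives ω₀ = 1/√(LC).
Step 2 — ω₀ = 1/√(0.11·1.21e-09) = 8.668e+04 rad/s.
Step 3 — f₀ = ω₀/(2π) = 1.38e+04 Hz.
Step 4 — Series Q: Q = ω₀L/R = 8.668e+04·0.11/150 = 63.56.

(a) f₀ = 1.38e+04 Hz  (b) Q = 63.56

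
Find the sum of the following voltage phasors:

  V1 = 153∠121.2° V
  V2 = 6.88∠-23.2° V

Step 1 — Convert each phasor to rectangular form:
  V1 = 153·(cos(121.2°) + j·sin(121.2°)) = -79.26 + j130.9 V
  V2 = 6.88·(cos(-23.2°) + j·sin(-23.2°)) = 6.324 - j2.71 V
Step 2 — Sum components: V_total = -72.93 + j128.2 V.
Step 3 — Convert to polar: |V_total| = 147.5 V, ∠V_total = 119.6°.

V_total = 147.5∠119.6° V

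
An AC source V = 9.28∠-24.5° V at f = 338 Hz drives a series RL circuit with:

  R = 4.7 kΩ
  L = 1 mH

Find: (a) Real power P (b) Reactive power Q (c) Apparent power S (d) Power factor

Step 1 — Angular frequency: ω = 2π·f = 2π·338 = 2124 rad/s.
Step 2 — Component impedances:
  R: Z = R = 4700 Ω
  L: Z = jωL = j·2124·0.001 = 0 + j2.124 Ω
Step 3 — Series combination: Z_total = R + L = 4700 + j2.124 Ω = 4700∠0.0° Ω.
Step 4 — Source phasor: V = 9.28∠-24.5° V = 8.444 - j3.848 V.
Step 5 — Current: I = V / Z = 0.001796 - j0.0008196 A = 0.001974∠-24.5° A.
Step 6 — Complex power: S = V·I* = 0.01832 + j8.279e-06 VA.
Step 7 — Real power: P = Re(S) = 0.01832 W.
Step 8 — Reactive power: Q = Im(S) = 8.279e-06 VAR.
Step 9 — Apparent power: |S| = 0.01832 VA.
Step 10 — Power factor: PF = P/|S| = 1 (lagging).

(a) P = 0.01832 W  (b) Q = 8.279e-06 VAR  (c) S = 0.01832 VA  (d) PF = 1 (lagging)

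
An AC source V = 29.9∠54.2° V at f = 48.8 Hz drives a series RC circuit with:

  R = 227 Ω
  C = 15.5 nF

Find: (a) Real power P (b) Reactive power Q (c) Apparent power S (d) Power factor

Step 1 — Angular frequency: ω = 2π·f = 2π·48.8 = 306.6 rad/s.
Step 2 — Component impedances:
  R: Z = R = 227 Ω
  C: Z = 1/(jωC) = -j/(ω·C) = 0 - j2.104e+05 Ω
Step 3 — Series combination: Z_total = R + C = 227 - j2.104e+05 Ω = 2.104e+05∠-89.9° Ω.
Step 4 — Source phasor: V = 29.9∠54.2° V = 17.49 + j24.25 V.
Step 5 — Current: I = V / Z = -0.0001152 + j8.325e-05 A = 0.0001421∠144.1° A.
Step 6 — Complex power: S = V·I* = 4.584e-06 - j0.004249 VA.
Step 7 — Real power: P = Re(S) = 4.584e-06 W.
Step 8 — Reactive power: Q = Im(S) = -0.004249 VAR.
Step 9 — Apparent power: |S| = 0.004249 VA.
Step 10 — Power factor: PF = P/|S| = 0.001079 (leading).

(a) P = 4.584e-06 W  (b) Q = -0.004249 VAR  (c) S = 0.004249 VA  (d) PF = 0.001079 (leading)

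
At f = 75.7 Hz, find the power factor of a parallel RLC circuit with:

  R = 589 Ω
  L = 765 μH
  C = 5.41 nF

Step 1 — Angular frequency: ω = 2π·f = 2π·75.7 = 475.6 rad/s.
Step 2 — Component impedances:
  R: Z = R = 589 Ω
  L: Z = jωL = j·475.6·0.000765 = 0 + j0.3639 Ω
  C: Z = 1/(jωC) = -j/(ω·C) = 0 - j3.886e+05 Ω
Step 3 — Parallel combination: 1/Z_total = 1/R + 1/L + 1/C; Z_total = 0.0002248 + j0.3639 Ω = 0.3639∠90.0° Ω.
Step 4 — Power factor: PF = cos(φ) = Re(Z)/|Z| = 0.0002248/0.3639 = 0.0006178.
Step 5 — Type: Im(Z) = 0.3639 ⇒ lagging (phase φ = 90.0°).

PF = 0.0006178 (lagging, φ = 90.0°)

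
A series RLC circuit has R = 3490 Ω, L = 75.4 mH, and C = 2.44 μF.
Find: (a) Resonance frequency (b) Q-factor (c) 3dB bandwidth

Step 1 — Resonance: ω₀ = 1/√(LC) = 1/√(0.0754·2.44e-06) = 2331 rad/s.
Step 2 — f₀ = ω₀/(2π) = 371.1 Hz.
Step 3 — Series Q: Q = ω₀L/R = 2331·0.0754/3490 = 0.05037.
Step 4 — Bandwidth: Δω = ω₀/Q = 4.629e+04 rad/s; BW = Δω/(2π) = 7367 Hz.

(a) f₀ = 371.1 Hz  (b) Q = 0.05037  (c) BW = 7367 Hz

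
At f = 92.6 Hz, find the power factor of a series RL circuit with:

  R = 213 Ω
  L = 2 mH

Step 1 — Angular frequency: ω = 2π·f = 2π·92.6 = 581.8 rad/s.
Step 2 — Component impedances:
  R: Z = R = 213 Ω
  L: Z = jωL = j·581.8·0.002 = 0 + j1.164 Ω
Step 3 — Series combination: Z_total = R + L = 213 + j1.164 Ω = 213∠0.3° Ω.
Step 4 — Power factor: PF = cos(φ) = Re(Z)/|Z| = 213/213 = 1.
Step 5 — Type: Im(Z) = 1.164 ⇒ lagging (phase φ = 0.3°).

PF = 1 (lagging, φ = 0.3°)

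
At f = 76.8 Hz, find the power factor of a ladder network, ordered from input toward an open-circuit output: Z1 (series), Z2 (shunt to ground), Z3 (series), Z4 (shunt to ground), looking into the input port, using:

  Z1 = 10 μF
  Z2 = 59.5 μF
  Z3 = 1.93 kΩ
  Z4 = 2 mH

Step 1 — Angular frequency: ω = 2π·f = 2π·76.8 = 482.5 rad/s.
Step 2 — Component impedances:
  Z1: Z = 1/(jωC) = -j/(ω·C) = 0 - j207.2 Ω
  Z2: Z = 1/(jωC) = -j/(ω·C) = 0 - j34.83 Ω
  Z3: Z = R = 1930 Ω
  Z4: Z = jωL = j·482.5·0.002 = 0 + j0.9651 Ω
Step 3 — Ladder network (open output): work backward from the far end, alternating series and parallel combinations. Z_in = 0.6283 - j242.1 Ω = 242.1∠-89.9° Ω.
Step 4 — Power factor: PF = cos(φ) = Re(Z)/|Z| = 0.62834/242.05 = 0.002596.
Step 5 — Type: Im(Z) = -242.1 ⇒ leading (phase φ = -89.9°).

PF = 0.002596 (leading, φ = -89.9°)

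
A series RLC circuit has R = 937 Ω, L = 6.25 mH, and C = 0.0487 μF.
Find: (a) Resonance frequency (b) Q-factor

Step 1 — Resonance condition Im(Z)=0 gives ω₀ = 1/√(LC).
Step 2 — ω₀ = 1/√(0.00625·4.87e-08) = 5.732e+04 rad/s.
Step 3 — f₀ = ω₀/(2π) = 9123 Hz.
Step 4 — Series Q: Q = ω₀L/R = 5.732e+04·0.00625/937 = 0.3823.

(a) f₀ = 9123 Hz  (b) Q = 0.3823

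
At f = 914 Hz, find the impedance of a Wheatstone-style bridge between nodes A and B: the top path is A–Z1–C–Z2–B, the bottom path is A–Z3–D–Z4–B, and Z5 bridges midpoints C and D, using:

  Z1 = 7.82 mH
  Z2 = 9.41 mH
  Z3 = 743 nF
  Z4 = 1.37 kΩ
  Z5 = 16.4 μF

Step 1 — Angular frequency: ω = 2π·f = 2π·914 = 5743 rad/s.
Step 2 — Component impedances:
  Z1: Z = jωL = j·5743·0.00782 = 0 + j44.91 Ω
  Z2: Z = jωL = j·5743·0.00941 = 0 + j54.04 Ω
  Z3: Z = 1/(jωC) = -j/(ω·C) = 0 - j234.4 Ω
  Z4: Z = R = 1370 Ω
  Z5: Z = 1/(jωC) = -j/(ω·C) = 0 - j10.62 Ω
Step 3 — Bridge requires nodal analysis (the Z5 bridge couples midpoints C and D, so the two paths cannot be reduced to a simple series/parallel combination). Setting node B to ground and injecting 1 A at node A, the 3-node admittance system at A, C, D solves to V_A = Z_AB = 2.321 + j109 Ω = 109∠88.8° Ω.

Z = 2.321 + j109 Ω = 109∠88.8° Ω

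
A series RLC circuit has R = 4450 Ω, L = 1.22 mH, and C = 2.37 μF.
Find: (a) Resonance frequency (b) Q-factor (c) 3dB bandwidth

Step 1 — Resonance condition Im(Z)=0 gives ω₀ = 1/√(LC).
Step 2 — ω₀ = 1/√(0.00122·2.37e-06) = 1.86e+04 rad/s.
Step 3 — f₀ = ω₀/(2π) = 2960 Hz.
Step 4 — Series Q: Q = ω₀L/R = 1.86e+04·0.00122/4450 = 0.005099.
Step 5 — 3dB bandwidth: Δω = ω₀/Q = 3.648e+06 rad/s; BW = Δω/(2π) = 5.805e+05 Hz.

(a) f₀ = 2960 Hz  (b) Q = 0.005099  (c) BW = 5.805e+05 Hz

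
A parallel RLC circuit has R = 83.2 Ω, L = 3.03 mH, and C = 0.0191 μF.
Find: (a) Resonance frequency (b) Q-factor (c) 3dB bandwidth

Step 1 — Resonance: ω₀ = 1/√(LC) = 1/√(0.00303·1.91e-08) = 1.315e+05 rad/s.
Step 2 — f₀ = ω₀/(2π) = 2.092e+04 Hz.
Step 3 — Parallel Q: Q = R/(ω₀L) = 83.2/(1.315e+05·0.00303) = 0.2089.
Step 4 — Bandwidth: Δω = ω₀/Q = 6.293e+05 rad/s; BW = Δω/(2π) = 1.002e+05 Hz.

(a) f₀ = 2.092e+04 Hz  (b) Q = 0.2089  (c) BW = 1.002e+05 Hz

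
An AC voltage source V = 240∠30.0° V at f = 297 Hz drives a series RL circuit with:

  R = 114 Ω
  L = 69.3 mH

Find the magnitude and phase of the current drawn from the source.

Step 1 — Angular frequency: ω = 2π·f = 2π·297 = 1866 rad/s.
Step 2 — Component impedances:
  R: Z = R = 114 Ω
  L: Z = jωL = j·1866·0.0693 = 0 + j129.3 Ω
Step 3 — Series combination: Z_total = R + L = 114 + j129.3 Ω = 172.4∠48.6° Ω.
Step 4 — Source phasor: V = 240∠30.0° V = 207.8 + j120 V.
Step 5 — Ohm's law: I = V / Z_total = (207.8 + j120) / (114 + j129.3) = 1.319 - j0.4441 A.
Step 6 — Convert to polar: |I| = 1.392 A, ∠I = -18.6°.

I = 1.392∠-18.6° A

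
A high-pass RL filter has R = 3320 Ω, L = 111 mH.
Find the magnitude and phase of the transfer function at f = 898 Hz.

Step 1 — Angular frequency: ω = 2π·898 = 5642 rad/s.
Step 2 — Transfer function: H(jω) = jωL/(R + jωL).
Step 3 — Numerator jωL = j·626.3; denominator R + jωL = 3320 + j626.3.
Step 4 — H = 0.03436 + j0.1822.
Step 5 — Magnitude: |H| = 0.1854 (-14.6 dB); phase: φ = 79.3°.

|H| = 0.1854 (-14.6 dB), φ = 79.3°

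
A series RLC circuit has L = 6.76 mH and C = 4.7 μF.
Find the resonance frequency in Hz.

Step 1 — Resonance condition Im(Z)=0 gives ω₀ = 1/√(LC).
Step 2 — ω₀ = 1/√(0.00676·4.7e-06) = 5610 rad/s.
Step 3 — f₀ = ω₀/(2π) = 892.9 Hz.

f₀ = 892.9 Hz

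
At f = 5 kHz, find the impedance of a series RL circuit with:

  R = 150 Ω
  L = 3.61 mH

Step 1 — Angular frequency: ω = 2π·f = 2π·5000 = 3.142e+04 rad/s.
Step 2 — Component impedances:
  R: Z = R = 150 Ω
  L: Z = jωL = j·3.142e+04·0.00361 = 0 + j113.4 Ω
Step 3 — Series combination: Z_total = R + L = 150 + j113.4 Ω = 188∠37.1° Ω.

Z = 150 + j113.4 Ω = 188∠37.1° Ω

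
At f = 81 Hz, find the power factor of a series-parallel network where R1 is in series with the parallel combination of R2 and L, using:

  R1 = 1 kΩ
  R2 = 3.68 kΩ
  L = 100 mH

Step 1 — Angular frequency: ω = 2π·f = 2π·81 = 508.9 rad/s.
Step 2 — Component impedances:
  R1: Z = R = 1000 Ω
  R2: Z = R = 3680 Ω
  L: Z = jωL = j·508.9·0.1 = 0 + j50.89 Ω
Step 3 — Parallel branch: R2 || L = 1/(1/R2 + 1/L) = 0.7037 + j50.88 Ω.
Step 4 — Series with R1: Z_total = R1 + (R2 || L) = 1001 + j50.88 Ω = 1002∠2.9° Ω.
Step 5 — Power factor: PF = cos(φ) = Re(Z)/|Z| = 1000.7/1002 = 0.9987.
Step 6 — Type: Im(Z) = 50.88 ⇒ lagging (phase φ = 2.9°).

PF = 0.9987 (lagging, φ = 2.9°)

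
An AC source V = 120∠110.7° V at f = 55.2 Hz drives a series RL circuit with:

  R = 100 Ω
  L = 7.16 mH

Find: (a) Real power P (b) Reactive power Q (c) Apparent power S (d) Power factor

Step 1 — Angular frequency: ω = 2π·f = 2π·55.2 = 346.8 rad/s.
Step 2 — Component impedances:
  R: Z = R = 100 Ω
  L: Z = jωL = j·346.8·0.00716 = 0 + j2.483 Ω
Step 3 — Series combination: Z_total = R + L = 100 + j2.483 Ω = 100∠1.4° Ω.
Step 4 — Source phasor: V = 120∠110.7° V = -42.42 + j112.3 V.
Step 5 — Current: I = V / Z = -0.396 + j1.132 A = 1.2∠109.3° A.
Step 6 — Complex power: S = V·I* = 143.9 + j3.574 VA.
Step 7 — Real power: P = Re(S) = 143.9 W.
Step 8 — Reactive power: Q = Im(S) = 3.574 VAR.
Step 9 — Apparent power: |S| = 144 VA.
Step 10 — Power factor: PF = P/|S| = 0.9997 (lagging).

(a) P = 143.9 W  (b) Q = 3.574 VAR  (c) S = 144 VA  (d) PF = 0.9997 (lagging)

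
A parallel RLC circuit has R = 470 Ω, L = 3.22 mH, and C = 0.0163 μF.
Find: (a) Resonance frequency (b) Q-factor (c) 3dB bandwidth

Step 1 — Resonance: ω₀ = 1/√(LC) = 1/√(0.00322·1.63e-08) = 1.38e+05 rad/s.
Step 2 — f₀ = ω₀/(2π) = 2.197e+04 Hz.
Step 3 — Parallel Q: Q = R/(ω₀L) = 470/(1.38e+05·0.00322) = 1.057.
Step 4 — Bandwidth: Δω = ω₀/Q = 1.305e+05 rad/s; BW = Δω/(2π) = 2.077e+04 Hz.

(a) f₀ = 2.197e+04 Hz  (b) Q = 1.057  (c) BW = 2.077e+04 Hz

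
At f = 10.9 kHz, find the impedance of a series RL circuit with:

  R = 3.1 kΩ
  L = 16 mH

Step 1 — Angular frequency: ω = 2π·f = 2π·1.09e+04 = 6.849e+04 rad/s.
Step 2 — Component impedances:
  R: Z = R = 3100 Ω
  L: Z = jωL = j·6.849e+04·0.016 = 0 + j1096 Ω
Step 3 — Series combination: Z_total = R + L = 3100 + j1096 Ω = 3288∠19.5° Ω.

Z = 3100 + j1096 Ω = 3288∠19.5° Ω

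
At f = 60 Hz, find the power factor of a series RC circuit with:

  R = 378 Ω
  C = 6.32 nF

Step 1 — Angular frequency: ω = 2π·f = 2π·60 = 377 rad/s.
Step 2 — Component impedances:
  R: Z = R = 378 Ω
  C: Z = 1/(jωC) = -j/(ω·C) = 0 - j4.197e+05 Ω
Step 3 — Series combination: Z_total = R + C = 378 - j4.197e+05 Ω = 4.197e+05∠-89.9° Ω.
Step 4 — Power factor: PF = cos(φ) = Re(Z)/|Z| = 378/4.197e+05 = 0.0009006.
Step 5 — Type: Im(Z) = -4.197e+05 ⇒ leading (phase φ = -89.9°).

PF = 0.0009006 (leading, φ = -89.9°)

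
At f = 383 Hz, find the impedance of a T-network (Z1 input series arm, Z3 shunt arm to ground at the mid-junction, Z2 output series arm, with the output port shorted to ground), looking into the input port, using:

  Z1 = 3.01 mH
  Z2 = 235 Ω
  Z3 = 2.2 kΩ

Step 1 — Angular frequency: ω = 2π·f = 2π·383 = 2406 rad/s.
Step 2 — Component impedances:
  Z1: Z = jωL = j·2406·0.00301 = 0 + j7.243 Ω
  Z2: Z = R = 235 Ω
  Z3: Z = R = 2200 Ω
Step 3 — With the output port shorted to ground, the output series arm Z2 runs from the junction to ground; the shunt arm Z3 also runs from the junction to ground. They appear in parallel: Z3 || Z2 = 212.3 Ω.
Step 4 — Series with input arm Z1: Z_in = Z1 + (Z3 || Z2) = 212.3 + j7.243 Ω = 212.4∠2.0° Ω.

Z = 212.3 + j7.243 Ω = 212.4∠2.0° Ω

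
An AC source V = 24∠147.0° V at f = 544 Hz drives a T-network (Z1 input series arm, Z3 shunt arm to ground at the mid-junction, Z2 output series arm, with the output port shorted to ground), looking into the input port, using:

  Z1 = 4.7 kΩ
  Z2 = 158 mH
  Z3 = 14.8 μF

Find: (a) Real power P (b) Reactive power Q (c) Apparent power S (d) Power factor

Step 1 — Angular frequency: ω = 2π·f = 2π·544 = 3418 rad/s.
Step 2 — Component impedances:
  Z1: Z = R = 4700 Ω
  Z2: Z = jωL = j·3418·0.158 = 0 + j540.1 Ω
  Z3: Z = 1/(jωC) = -j/(ω·C) = 0 - j19.77 Ω
Step 3 — With the output port shorted to ground, the output series arm Z2 runs from the junction to ground; the shunt arm Z3 also runs from the junction to ground. They appear in parallel: Z3 || Z2 = 0 - j20.52 Ω.
Step 4 — Series with input arm Z1: Z_in = Z1 + (Z3 || Z2) = 4700 - j20.52 Ω = 4700∠-0.3° Ω.
Step 5 — Source phasor: V = 24∠147.0° V = -20.13 + j13.07 V.
Step 6 — Current: I = V / Z = -0.004295 + j0.002762 A = 0.005106∠147.3° A.
Step 7 — Complex power: S = V·I* = 0.1226 - j0.000535 VA.
Step 8 — Real power: P = Re(S) = 0.1226 W.
Step 9 — Reactive power: Q = Im(S) = -0.000535 VAR.
Step 10 — Apparent power: |S| = 0.1226 VA.
Step 11 — Power factor: PF = P/|S| = 1 (leading).

(a) P = 0.1226 W  (b) Q = -0.000535 VAR  (c) S = 0.1226 VA  (d) PF = 1 (leading)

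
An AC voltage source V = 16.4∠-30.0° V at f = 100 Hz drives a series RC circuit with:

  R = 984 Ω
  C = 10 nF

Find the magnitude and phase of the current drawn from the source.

Step 1 — Angular frequency: ω = 2π·f = 2π·100 = 628.3 rad/s.
Step 2 — Component impedances:
  R: Z = R = 984 Ω
  C: Z = 1/(jωC) = -j/(ω·C) = 0 - j1.592e+05 Ω
Step 3 — Series combination: Z_total = R + C = 984 - j1.592e+05 Ω = 1.592e+05∠-89.6° Ω.
Step 4 — Source phasor: V = 16.4∠-30.0° V = 14.2 - j8.2 V.
Step 5 — Ohm's law: I = V / Z_total = (14.2 - j8.2) / (984 - j1.592e+05) = 5.207e-05 + j8.892e-05 A.
Step 6 — Convert to polar: |I| = 0.000103 A, ∠I = 59.6°.

I = 0.000103∠59.6° A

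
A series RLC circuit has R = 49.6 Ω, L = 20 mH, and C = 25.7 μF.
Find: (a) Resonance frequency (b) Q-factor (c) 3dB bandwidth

Step 1 — Resonance: ω₀ = 1/√(LC) = 1/√(0.02·2.57e-05) = 1395 rad/s.
Step 2 — f₀ = ω₀/(2π) = 222 Hz.
Step 3 — Series Q: Q = ω₀L/R = 1395·0.02/49.6 = 0.5624.
Step 4 — Bandwidth: Δω = ω₀/Q = 2480 rad/s; BW = Δω/(2π) = 394.7 Hz.

(a) f₀ = 222 Hz  (b) Q = 0.5624  (c) BW = 394.7 Hz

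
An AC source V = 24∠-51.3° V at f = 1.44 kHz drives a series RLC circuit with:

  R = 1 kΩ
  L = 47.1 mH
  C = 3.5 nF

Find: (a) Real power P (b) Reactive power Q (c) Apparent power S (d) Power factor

Step 1 — Angular frequency: ω = 2π·f = 2π·1440 = 9048 rad/s.
Step 2 — Component impedances:
  R: Z = R = 1000 Ω
  L: Z = jωL = j·9048·0.0471 = 0 + j426.2 Ω
  C: Z = 1/(jωC) = -j/(ω·C) = 0 - j3.158e+04 Ω
Step 3 — Series combination: Z_total = R + L + C = 1000 - j3.115e+04 Ω = 3.117e+04∠-88.2° Ω.
Step 4 — Source phasor: V = 24∠-51.3° V = 15.01 - j18.73 V.
Step 5 — Current: I = V / Z = 0.0006161 + j0.0004619 A = 0.00077∠36.9° A.
Step 6 — Complex power: S = V·I* = 0.0005929 - j0.01847 VA.
Step 7 — Real power: P = Re(S) = 0.0005929 W.
Step 8 — Reactive power: Q = Im(S) = -0.01847 VAR.
Step 9 — Apparent power: |S| = 0.01848 VA.
Step 10 — Power factor: PF = P/|S| = 0.03208 (leading).

(a) P = 0.0005929 W  (b) Q = -0.01847 VAR  (c) S = 0.01848 VA  (d) PF = 0.03208 (leading)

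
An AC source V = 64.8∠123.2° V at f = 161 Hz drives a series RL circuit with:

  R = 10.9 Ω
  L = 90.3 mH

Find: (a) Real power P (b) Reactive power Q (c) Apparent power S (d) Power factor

Step 1 — Angular frequency: ω = 2π·f = 2π·161 = 1012 rad/s.
Step 2 — Component impedances:
  R: Z = R = 10.9 Ω
  L: Z = jωL = j·1012·0.0903 = 0 + j91.35 Ω
Step 3 — Series combination: Z_total = R + L = 10.9 + j91.35 Ω = 91.99∠83.2° Ω.
Step 4 — Source phasor: V = 64.8∠123.2° V = -35.48 + j54.22 V.
Step 5 — Current: I = V / Z = 0.5396 + j0.4528 A = 0.7044∠40.0° A.
Step 6 — Complex power: S = V·I* = 5.408 + j45.32 VA.
Step 7 — Real power: P = Re(S) = 5.408 W.
Step 8 — Reactive power: Q = Im(S) = 45.32 VAR.
Step 9 — Apparent power: |S| = 45.64 VA.
Step 10 — Power factor: PF = P/|S| = 0.1185 (lagging).

(a) P = 5.408 W  (b) Q = 45.32 VAR  (c) S = 45.64 VA  (d) PF = 0.1185 (lagging)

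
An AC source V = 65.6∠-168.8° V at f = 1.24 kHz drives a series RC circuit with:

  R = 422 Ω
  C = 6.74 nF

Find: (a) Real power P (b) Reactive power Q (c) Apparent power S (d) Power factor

Step 1 — Angular frequency: ω = 2π·f = 2π·1240 = 7791 rad/s.
Step 2 — Component impedances:
  R: Z = R = 422 Ω
  C: Z = 1/(jωC) = -j/(ω·C) = 0 - j1.904e+04 Ω
Step 3 — Series combination: Z_total = R + C = 422 - j1.904e+04 Ω = 1.905e+04∠-88.7° Ω.
Step 4 — Source phasor: V = 65.6∠-168.8° V = -64.35 - j12.74 V.
Step 5 — Current: I = V / Z = 0.0005939 - j0.003392 A = 0.003444∠-80.1° A.
Step 6 — Complex power: S = V·I* = 0.005005 - j0.2259 VA.
Step 7 — Real power: P = Re(S) = 0.005005 W.
Step 8 — Reactive power: Q = Im(S) = -0.2259 VAR.
Step 9 — Apparent power: |S| = 0.2259 VA.
Step 10 — Power factor: PF = P/|S| = 0.02215 (leading).

(a) P = 0.005005 W  (b) Q = -0.2259 VAR  (c) S = 0.2259 VA  (d) PF = 0.02215 (leading)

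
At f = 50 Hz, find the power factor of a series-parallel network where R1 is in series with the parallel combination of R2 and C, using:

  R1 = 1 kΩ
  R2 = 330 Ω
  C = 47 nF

Step 1 — Angular frequency: ω = 2π·f = 2π·50 = 314.2 rad/s.
Step 2 — Component impedances:
  R1: Z = R = 1000 Ω
  R2: Z = R = 330 Ω
  C: Z = 1/(jωC) = -j/(ω·C) = 0 - j6.773e+04 Ω
Step 3 — Parallel branch: R2 || C = 1/(1/R2 + 1/C) = 330 - j1.608 Ω.
Step 4 — Series with R1: Z_total = R1 + (R2 || C) = 1330 - j1.608 Ω = 1330∠-0.1° Ω.
Step 5 — Power factor: PF = cos(φ) = Re(Z)/|Z| = 1330/1330 = 1.
Step 6 — Type: Im(Z) = -1.608 ⇒ leading (phase φ = -0.1°).

PF = 1 (leading, φ = -0.1°)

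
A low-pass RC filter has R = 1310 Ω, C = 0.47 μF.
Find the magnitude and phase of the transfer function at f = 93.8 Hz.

Step 1 — Angular frequency: ω = 2π·93.8 = 589.4 rad/s.
Step 2 — Transfer function: H(jω) = 1/(1 + jωRC).
Step 3 — Denominator: 1 + jωRC = 1 + j·589.4·1310·4.7e-07 = 1 + j0.3629.
Step 4 — H = 0.8836 - j0.3206.
Step 5 — Magnitude: |H| = 0.94 (-0.5 dB); phase: φ = -19.9°.

|H| = 0.94 (-0.5 dB), φ = -19.9°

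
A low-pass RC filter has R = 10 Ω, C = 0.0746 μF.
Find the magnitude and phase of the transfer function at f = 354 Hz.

Step 1 — Angular frequency: ω = 2π·354 = 2224 rad/s.
Step 2 — Transfer function: H(jω) = 1/(1 + jωRC).
Step 3 — Denominator: 1 + jωRC = 1 + j·2224·10·7.46e-08 = 1 + j0.001659.
Step 4 — H = 1 - j0.001659.
Step 5 — Magnitude: |H| = 1 (-0.0 dB); phase: φ = -0.1°.

|H| = 1 (-0.0 dB), φ = -0.1°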